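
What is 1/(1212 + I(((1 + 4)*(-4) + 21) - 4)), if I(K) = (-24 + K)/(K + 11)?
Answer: 8/9669 ≈ 0.00082739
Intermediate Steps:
I(K) = (-24 + K)/(11 + K)
1/(1212 + I(((1 + 4)*(-4) + 21) - 4)) = 1/(1212 + (-24 + (((1 + 4)*(-4) + 21) - 4))/(11 + (((1 + 4)*(-4) + 21) - 4))) = 1/(1212 + (-24 + ((5*(-4) + 21) - 4))/(11 + ((5*(-4) + 21) - 4))) = 1/(1212 + (-24 + ((-20 + 21) - 4))/(11 + ((-20 + 21) - 4))) = 1/(1212 + (-24 + (1 - 4))/(11 + (1 - 4))) = 1/(1212 + (-24 - 3)/(11 - 3)) = 1/(1212 - 27/8) = 1/(9669/8) = 8/9669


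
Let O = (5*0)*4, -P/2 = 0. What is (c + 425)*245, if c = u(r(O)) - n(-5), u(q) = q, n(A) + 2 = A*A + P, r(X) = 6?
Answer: 99960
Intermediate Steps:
P = 0 (P = -2*0 = 0)
O = 0 (O = 0*4 = 0)
n(A) = -2 + A² (n(A) = -2 + (A*A + 0) = -2 + (A² + 0) = -2 + A²)
c = -17 (c = 6 - (-2 + (-5)²) = 6 - (-2 + 25) = 6 - 1*23 = 6 - 23 = -17)
(c + 425)*245 = (-17 + 425)*245 = 408*245 = 99960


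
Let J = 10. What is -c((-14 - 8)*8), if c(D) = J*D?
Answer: 1760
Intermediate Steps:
c(D) = 10*D
-c((-14 - 8)*8) = -10*(-14 - 8)*8 = -10*(-22*8) = -10*(-176) = -1*(-1760) = 1760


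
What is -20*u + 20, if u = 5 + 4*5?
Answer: -480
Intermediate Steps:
u = 25 (u = 5 + 20 = 25)
-20*u + 20 = -20*25 + 20 = -500 + 20 = -480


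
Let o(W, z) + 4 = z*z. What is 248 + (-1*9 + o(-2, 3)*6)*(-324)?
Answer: -6556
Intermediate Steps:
o(W, z) = -4 + z² (o(W, z) = -4 + z*z = -4 + z²)
248 + (-1*9 + o(-2, 3)*6)*(-324) = 248 + (-1*9 + (-4 + 3²)*6)*(-324) = 248 + (-9 + (-4 + 9)*6)*(-324) = 248 + (-9 + 5*6)*(-324) = 248 + (-9 + 30)*(-324) = 248 + 21*(-324) = 248 - 6804 = -6556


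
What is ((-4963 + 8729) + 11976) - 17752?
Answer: -2010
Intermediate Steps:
((-4963 + 8729) + 11976) - 17752 = (3766 + 11976) - 17752 = 15742 - 17752 = -2010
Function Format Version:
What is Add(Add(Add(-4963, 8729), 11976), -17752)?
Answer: -2010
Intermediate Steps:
Add(Add(Add(-4963, 8729), 11976), -17752) = Add(Add(3766, 11976), -17752) = Add(15742, -17752) = -2010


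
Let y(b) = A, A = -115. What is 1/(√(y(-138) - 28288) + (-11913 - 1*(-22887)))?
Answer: 10974/120457079 - I*√28403/120457079 ≈ 9.1103e-5 - 1.3991e-6*I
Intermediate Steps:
y(b) = -115
1/(√(y(-138) - 28288) + (-11913 - 1*(-22887))) = 1/(√(-115 - 28288) + (-11913 - 1*(-22887))) = 1/(√(-28403) + (-11913 + 22887)) = 1/(I*√28403 + 10974) = 1/(10974 + I*√28403)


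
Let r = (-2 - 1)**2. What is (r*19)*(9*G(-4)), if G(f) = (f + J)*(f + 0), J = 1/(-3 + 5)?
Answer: 21546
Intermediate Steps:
J = 1/2 ≈ 0.50000
G(f) = f*(1/2 + f) (G(f) = (f + 1/2)*(f + 0) = (1/2 + f)*f = f*(1/2 + f))
r = 9 (r = (-3)**2 = 9)
(r*19)*(9*G(-4)) = (9*19)*(9*(-4*(1/2 - 4))) = 171*(9*(-4*(-7/2))) = 171*(9*14) = 171*126 = 21546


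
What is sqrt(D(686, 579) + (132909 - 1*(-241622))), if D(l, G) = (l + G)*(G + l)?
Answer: 2*sqrt(493689) ≈ 1405.3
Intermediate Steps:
D(l, G) = (G + l)**2 (D(l, G) = (G + l)*(G + l) = (G + l)**2)
sqrt(D(686, 579) + (132909 - 1*(-241622))) = sqrt((579 + 686)**2 + (132909 - 1*(-241622))) = sqrt(1265**2 + (132909 + 241622)) = sqrt(1600225 + 374531) = sqrt(1974756) = 2*sqrt(493689)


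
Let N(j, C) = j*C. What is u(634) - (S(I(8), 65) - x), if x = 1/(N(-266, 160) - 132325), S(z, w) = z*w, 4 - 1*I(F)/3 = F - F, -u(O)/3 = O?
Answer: -469041571/174885 ≈ -2682.0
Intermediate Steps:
u(O) = -3*O
I(F) = 12 (I(F) = 12 - 3*(F - F) = 12 - 3*0 = 12 + 0 = 12)
N(j, C) = C*j
S(z, w) = w*z
x = -1/174885 (x = 1/(160*(-266) - 132325) = 1/(-42560 - 132325) = 1/(-174885) = -1/174885 ≈ -5.7180e-6)
u(634) - (S(I(8), 65) - x) = -3*634 - (65*12 - 1*(-1/174885)) = -1902 - (780 + 1/174885) = -1902 - 1*136410301/174885 = -1902 - 136410301/174885 = -469041571/174885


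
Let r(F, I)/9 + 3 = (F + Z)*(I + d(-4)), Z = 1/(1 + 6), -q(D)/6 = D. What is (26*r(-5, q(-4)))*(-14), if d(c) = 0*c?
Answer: 391716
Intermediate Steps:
q(D) = -6*D
Z = ⅐ (Z = 1/7 = ⅐ ≈ 0.14286)
d(c) = 0
r(F, I) = -27 + 9*I*(⅐ + F) (r(F, I) = -27 + 9*((F + ⅐)*(I + 0)) = -27 + 9*((⅐ + F)*I) = -27 + 9*(I*(⅐ + F)) = -27 + 9*I*(⅐ + F))
(26*r(-5, q(-4)))*(-14) = (26*(-27 + 9*(-6*(-4))/7 + 9*(-5)*(-6*(-4))))*(-14) = (26*(-27 + (9/7)*24 + 9*(-5)*24))*(-14) = (26*(-27 + 216/7 - 1080))*(-14) = (26*(-7533/7))*(-14) = -195858/7*(-14) = 391716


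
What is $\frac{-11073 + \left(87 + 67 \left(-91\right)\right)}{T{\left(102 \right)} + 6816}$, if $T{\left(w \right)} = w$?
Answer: $- \frac{17083}{6918} \approx -2.4694$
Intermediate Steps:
$\frac{-11073 + \left(87 + 67 \left(-91\right)\right)}{T{\left(102 \right)} + 6816} = \frac{-11073 + \left(87 + 67 \left(-91\right)\right)}{102 + 6816} = \frac{-11073 + \left(87 - 6097\right)}{6918} = \left(-11073 - 6010\right) \frac{1}{6918} = \left(-17083\right) \frac{1}{6918} = - \frac{17083}{6918}$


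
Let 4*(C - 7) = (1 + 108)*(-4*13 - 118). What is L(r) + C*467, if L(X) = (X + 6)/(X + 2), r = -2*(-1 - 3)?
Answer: -21601071/10 ≈ -2.1601e+6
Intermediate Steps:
r = 8 (r = -2*(-4) = 8)
C = -9251/2 (C = 7 + ((1 + 108)*(-4*13 - 118))/4 = 7 + (109*(-52 - 118))/4 = 7 + (109*(-170))/4 = 7 + (1/4)*(-18530) = 7 - 9265/2 = -9251/2 ≈ -4625.5)
L(X) = (6 + X)/(2 + X)
L(r) + C*467 = (6 + 8)/(2 + 8) - 9251/2*467 = 14/10 - 4320217/2 = (1/10)*14 - 4320217/2 = 7/5 - 4320217/2 = -21601071/10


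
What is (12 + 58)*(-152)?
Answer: -10640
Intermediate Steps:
(12 + 58)*(-152) = 70*(-152) = -10640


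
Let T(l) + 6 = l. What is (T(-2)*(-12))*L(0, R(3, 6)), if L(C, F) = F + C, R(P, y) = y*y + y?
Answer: 4032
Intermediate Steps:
R(P, y) = y + y**2 (R(P, y) = y**2 + y = y + y**2)
L(C, F) = C + F
T(l) = -6 + l
(T(-2)*(-12))*L(0, R(3, 6)) = ((-6 - 2)*(-12))*(0 + 6*(1 + 6)) = (-8*(-12))*(0 + 6*7) = 96*(0 + 42) = 96*42 = 4032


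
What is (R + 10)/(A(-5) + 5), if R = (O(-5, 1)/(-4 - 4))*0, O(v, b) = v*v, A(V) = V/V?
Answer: 5/3 ≈ 1.6667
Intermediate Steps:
A(V) = 1
O(v, b) = v²
R = 0 (R = ((-5)²/(-4 - 4))*0 = (25/(-8))*0 = (25*(-⅛))*0 = -25/8*0 = 0)
(R + 10)/(A(-5) + 5) = (0 + 10)/(1 + 5) = 10/6 = 10*(⅙) = 5/3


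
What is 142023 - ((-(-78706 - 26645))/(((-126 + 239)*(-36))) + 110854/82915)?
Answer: 15970796441051/112432740 ≈ 1.4205e+5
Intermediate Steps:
142023 - ((-(-78706 - 26645))/(((-126 + 239)*(-36))) + 110854/82915) = 142023 - ((-1*(-105351))/((113*(-36))) + 110854*(1/82915)) = 142023 - (105351/(-4068) + 110854/82915) = 142023 - (105351*(-1/4068) + 110854/82915) = 142023 - (-35117/1356 + 110854/82915) = 142023 - 1*(-2761408031/112432740) = 142023 + 2761408031/112432740 = 15970796441051/112432740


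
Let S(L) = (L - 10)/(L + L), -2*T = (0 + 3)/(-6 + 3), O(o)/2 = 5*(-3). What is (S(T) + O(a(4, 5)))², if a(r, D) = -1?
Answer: 6241/4 ≈ 1560.3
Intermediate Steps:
O(o) = -30 (O(o) = 2*(5*(-3)) = 2*(-15) = -30)
T = ½ (T = -(0 + 3)/(2*(-6 + 3)) = -3/(2*(-3)) = -3*(-1)/(2*3) = -½*(-1) = ½ ≈ 0.50000)
S(L) = (-10 + L)/(2*L) (S(L) = (-10 + L)/((2*L)) = (-10 + L)*(1/(2*L)) = (-10 + L)/(2*L))
(S(T) + O(a(4, 5)))² = ((-10 + ½)/(2*(½)) - 30)² = ((½)*2*(-19/2) - 30)² = (-19/2 - 30)² = (-79/2)² = 6241/4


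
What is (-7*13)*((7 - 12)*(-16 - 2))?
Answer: -8190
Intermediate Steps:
(-7*13)*((7 - 12)*(-16 - 2)) = -(-455)*(-18) = -91*90 = -8190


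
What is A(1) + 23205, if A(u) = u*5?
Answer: 23210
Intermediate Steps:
A(u) = 5*u
A(1) + 23205 = 5*1 + 23205 = 5 + 23205 = 23210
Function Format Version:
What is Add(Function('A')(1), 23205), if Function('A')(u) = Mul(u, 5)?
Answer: 23210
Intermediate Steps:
Function('A')(u) = Mul(5, u)
Add(Function('A')(1), 23205) = Add(Mul(5, 1), 23205) = Add(5, 23205) = 23210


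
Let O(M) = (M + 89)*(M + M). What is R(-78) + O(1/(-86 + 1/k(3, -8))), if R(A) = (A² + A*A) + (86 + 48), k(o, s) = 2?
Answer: 359661914/29241 ≈ 12300.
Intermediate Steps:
R(A) = 134 + 2*A² (R(A) = (A² + A²) + 134 = 2*A² + 134 = 134 + 2*A²)
O(M) = 2*M*(89 + M) (O(M) = (89 + M)*(2*M) = 2*M*(89 + M))
R(-78) + O(1/(-86 + 1/k(3, -8))) = (134 + 2*(-78)²) + 2*(89 + 1/(-86 + 1/2))/(-86 + 1/2) = (134 + 2*6084) + 2*(89 + 1/(-86 + ½))/(-86 + ½) = (134 + 12168) + 2*(89 + 1/(-171/2))/(-171/2) = 12302 + 2*(-2/171)*(89 - 2/171) = 12302 + 2*(-2/171)*(15217/171) = 12302 - 60868/29241 = 359661914/29241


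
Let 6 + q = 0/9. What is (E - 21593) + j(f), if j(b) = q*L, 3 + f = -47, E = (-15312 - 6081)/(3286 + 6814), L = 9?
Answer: -218656093/10100 ≈ -21649.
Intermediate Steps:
E = -21393/10100 ≈ -2.1181
f = -50 (f = -3 - 47 = -50)
q = -6 (q = -6 + 0/9 = -6 + 0*(⅑) = -6 + 0 = -6)
j(b) = -54 (j(b) = -6*9 = -54)
(E - 21593) + j(f) = (-21393/10100 - 21593) - 54 = -218110693/10100 - 54 = -218656093/10100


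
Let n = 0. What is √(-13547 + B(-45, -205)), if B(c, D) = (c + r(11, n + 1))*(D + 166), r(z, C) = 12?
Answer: 2*I*√3065 ≈ 110.72*I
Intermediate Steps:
B(c, D) = (12 + c)*(166 + D) (B(c, D) = (c + 12)*(D + 166) = (12 + c)*(166 + D))
√(-13547 + B(-45, -205)) = √(-13547 + (1992 + 12*(-205) + 166*(-45) - 205*(-45))) = √(-13547 + (1992 - 2460 - 7470 + 9225)) = √(-13547 + 1287) = √(-12260) = 2*I*√3065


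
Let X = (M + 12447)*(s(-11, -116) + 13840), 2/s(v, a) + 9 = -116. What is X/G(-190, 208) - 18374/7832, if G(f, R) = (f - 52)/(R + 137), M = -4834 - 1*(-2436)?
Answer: -213519500822789/1076900 ≈ -1.9827e+8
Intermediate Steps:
s(v, a) = -2/125 (s(v, a) = 2/(-9 - 116) = 2/(-125) = 2*(-1/125) = -2/125)
M = -2398 (M = -4834 + 2436 = -2398)
X = 17384749902/125 (X = (-2398 + 12447)*(-2/125 + 13840) = 10049*(1729998/125) = 17384749902/125 ≈ 1.3908e+8)
G(f, R) = (-52 + f)/(137 + R)
X/G(-190, 208) - 18374/7832 = 17384749902/(125*(((-52 - 190)/(137 + 208)))) - 18374/7832 = 17384749902/(125*((-242/345))) - 18374*1/7832 = 17384749902/(125*(((1/345)*(-242)))) - 9187/3916 = 17384749902/(125*(-242/345)) - 9187/3916 = (17384749902/125)*(-345/242) - 9187/3916 = -599773871619/3025 - 9187/3916 = -213519500822789/1076900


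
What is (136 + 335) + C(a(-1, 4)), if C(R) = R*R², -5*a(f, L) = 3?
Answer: 58848/125 ≈ 470.78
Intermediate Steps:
a(f, L) = -⅗ (a(f, L) = -⅕*3 = -⅗)
C(R) = R³
(136 + 335) + C(a(-1, 4)) = (136 + 335) + (-⅗)³ = 471 - 27/125 = 58848/125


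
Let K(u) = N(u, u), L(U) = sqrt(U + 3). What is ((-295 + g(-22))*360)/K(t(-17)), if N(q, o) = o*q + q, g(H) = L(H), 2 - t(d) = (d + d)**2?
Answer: -53100/665281 + 180*I*sqrt(19)/665281 ≈ -0.079816 + 0.0011794*I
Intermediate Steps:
t(d) = 2 - 4*d**2 (t(d) = 2 - (d + d)**2 = 2 - (2*d)**2 = 2 - 4*d**2)
L(U) = sqrt(3 + U)
g(H) = sqrt(3 + H)
N(q, o) = q + o*q
K(u) = u*(1 + u)
((-295 + g(-22))*360)/K(t(-17)) = ((-295 + sqrt(3 - 22))*360)/(((2 - 4*(-17)**2)*(1 + (2 - 4*(-17)**2)))) = ((-295 + sqrt(-19))*360)/(((2 - 4*289)*(1 + (2 - 4*289)))) = ((-295 + I*sqrt(19))*360)/(((2 - 1156)*(1 + (2 - 1156)))) = (-106200 + 360*I*sqrt(19))/((-1154*(1 - 1154))) = (-106200 + 360*I*sqrt(19))/((-1154*(-1153))) = (-106200 + 360*I*sqrt(19))/1330562 = (-106200 + 360*I*sqrt(19))*(1/1330562) = -53100/665281 + 180*I*sqrt(19)/665281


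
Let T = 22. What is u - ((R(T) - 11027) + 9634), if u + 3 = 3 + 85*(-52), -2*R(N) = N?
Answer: -3016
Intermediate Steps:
R(N) = -N/2
u = -4420 (u = -3 + (3 + 85*(-52)) = -3 + (3 - 4420) = -3 - 4417 = -4420)
u - ((R(T) - 11027) + 9634) = -4420 - ((-½*22 - 11027) + 9634) = -4420 - ((-11 - 11027) + 9634) = -4420 - (-11038 + 9634) = -4420 - 1*(-1404) = -4420 + 1404 = -3016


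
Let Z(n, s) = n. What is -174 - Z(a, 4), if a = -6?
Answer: -168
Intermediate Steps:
-174 - Z(a, 4) = -174 - 1*(-6) = -174 + 6 = -168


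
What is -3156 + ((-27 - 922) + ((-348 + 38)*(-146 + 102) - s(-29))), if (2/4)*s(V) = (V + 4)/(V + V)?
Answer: 276490/29 ≈ 9534.1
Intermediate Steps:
s(V) = (4 + V)/V (s(V) = 2*((V + 4)/(V + V)) = 2*((4 + V)/((2*V))) = 2*((4 + V)*(1/(2*V))) = 2*((4 + V)/(2*V)) = (4 + V)/V)
-3156 + ((-27 - 922) + ((-348 + 38)*(-146 + 102) - s(-29))) = -3156 + ((-27 - 922) + ((-348 + 38)*(-146 + 102) - (4 - 29)/(-29))) = -3156 + (-949 + (-310*(-44) - (-1)*(-25)/29)) = -3156 + (-949 + (13640 - 1*25/29)) = -3156 + (-949 + (13640 - 25/29)) = -3156 + (-949 + 395535/29) = -3156 + 368014/29 = 276490/29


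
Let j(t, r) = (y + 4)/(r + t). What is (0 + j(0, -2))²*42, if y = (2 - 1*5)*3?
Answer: 525/2 ≈ 262.50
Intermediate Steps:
y = -9 (y = (2 - 5)*3 = -3*3 = -9)
j(t, r) = -5/(r + t) (j(t, r) = (-9 + 4)/(r + t) = -5/(r + t))
(0 + j(0, -2))²*42 = (0 - 5/(-2 + 0))²*42 = (0 - 5/(-2))²*42 = (0 - 5*(-½))²*42 = (0 + 5/2)²*42 = (5/2)²*42 = (25/4)*42 = 525/2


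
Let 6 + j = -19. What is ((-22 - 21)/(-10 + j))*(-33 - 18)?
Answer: -2193/35 ≈ -62.657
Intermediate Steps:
j = -25 (j = -6 - 19 = -25)
((-22 - 21)/(-10 + j))*(-33 - 18) = ((-22 - 21)/(-10 - 25))*(-33 - 18) = -43/(-35)*(-51) = -43*(-1/35)*(-51) = (43/35)*(-51) = -2193/35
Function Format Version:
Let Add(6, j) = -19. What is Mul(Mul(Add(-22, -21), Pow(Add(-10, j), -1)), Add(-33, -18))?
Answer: Rational(-2193, 35) ≈ -62.657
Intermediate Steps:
j = -25 (j = Add(-6, -19) = -25)
Mul(Mul(Add(-22, -21), Pow(Add(-10, j), -1)), Add(-33, -18)) = Mul(Mul(Add(-22, -21), Pow(Add(-10, -25), -1)), Add(-33, -18)) = Mul(Mul(-43, Pow(-35, -1)), -51) = Mul(Mul(-43, Rational(-1, 35)), -51) = Mul(Rational(43, 35), -51) = Rational(-2193, 35)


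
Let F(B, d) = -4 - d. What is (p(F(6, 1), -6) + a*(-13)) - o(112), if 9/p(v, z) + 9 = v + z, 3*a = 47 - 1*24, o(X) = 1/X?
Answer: -168211/1680 ≈ -100.13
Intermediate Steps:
a = 23/3 (a = (47 - 1*24)/3 = (47 - 24)/3 = (⅓)*23 = 23/3 ≈ 7.6667)
p(v, z) = 9/(-9 + v + z) (p(v, z) = 9/(-9 + (v + z)) = 9/(-9 + v + z))
(p(F(6, 1), -6) + a*(-13)) - o(112) = (9/(-9 + (-4 - 1*1) - 6) + (23/3)*(-13)) - 1/112 = (9/(-9 + (-4 - 1) - 6) - 299/3) - 1*1/112 = (9/(-9 - 5 - 6) - 299/3) - 1/112 = (9/(-20) - 299/3) - 1/112 = (9*(-1/20) - 299/3) - 1/112 = (-9/20 - 299/3) - 1/112 = -6007/60 - 1/112 = -168211/1680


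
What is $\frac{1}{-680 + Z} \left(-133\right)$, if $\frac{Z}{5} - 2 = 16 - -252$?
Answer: $- \frac{133}{670} \approx -0.19851$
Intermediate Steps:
$Z = 1350$ ($Z = 10 + 5 \left(16 - -252\right) = 10 + 5 \left(16 + 252\right) = 10 + 5 \cdot 268 = 10 + 1340 = 1350$)
$\frac{1}{-680 + Z} \left(-133\right) = \frac{1}{-680 + 1350} \left(-133\right) = \frac{1}{670} \left(-133\right) = - \frac{133}{670}$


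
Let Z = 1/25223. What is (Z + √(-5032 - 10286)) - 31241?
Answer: -787991742/25223 + 3*I*√1702 ≈ -31241.0 + 123.77*I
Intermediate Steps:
Z = 1/25223 ≈ 3.9646e-5
(Z + √(-5032 - 10286)) - 31241 = (1/25223 + √(-5032 - 10286)) - 31241 = (1/25223 + √(-15318)) - 31241 = (1/25223 + 3*I*√1702) - 31241 = -787991742/25223 + 3*I*√1702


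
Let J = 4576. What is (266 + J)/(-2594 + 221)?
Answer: -1614/791 ≈ -2.0405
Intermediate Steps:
(266 + J)/(-2594 + 221) = (266 + 4576)/(-2594 + 221) = 4842/(-2373) = 4842*(-1/2373) = -1614/791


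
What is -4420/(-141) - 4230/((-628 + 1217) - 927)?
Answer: 1045195/23829 ≈ 43.862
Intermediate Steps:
-4420/(-141) - 4230/((-628 + 1217) - 927) = -4420*(-1/141) - 4230/(589 - 927) = 4420/141 - 4230/(-338) = 4420/141 - 4230*(-1/338) = 4420/141 + 2115/169 = 1045195/23829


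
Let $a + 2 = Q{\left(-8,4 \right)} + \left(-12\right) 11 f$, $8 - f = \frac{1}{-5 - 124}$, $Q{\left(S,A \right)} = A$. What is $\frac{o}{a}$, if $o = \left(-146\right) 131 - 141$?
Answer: $\frac{828481}{45366} \approx 18.262$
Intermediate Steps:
$f = \frac{1033}{129}$ ($f = 8 - \frac{1}{-5 - 124} = 8 - \frac{1}{-129} = 8 - - \frac{1}{129} = 8 + \frac{1}{129} = \frac{1033}{129} \approx 8.0078$)
$a = - \frac{45366}{43}$ ($a = -2 + \left(4 + \left(-12\right) 11 \cdot \frac{1033}{129}\right) = -2 + \left(4 - \frac{45452}{43}\right) = -2 - \frac{45280}{43} = - \frac{45366}{43} \approx -1055.0$)
$o = -19267$ ($o = -19126 - 141 = -19267$)
$\frac{o}{a} = - \frac{19267}{- \frac{45366}{43}} = \left(-19267\right) \left(- \frac{43}{45366}\right) = \frac{828481}{45366}$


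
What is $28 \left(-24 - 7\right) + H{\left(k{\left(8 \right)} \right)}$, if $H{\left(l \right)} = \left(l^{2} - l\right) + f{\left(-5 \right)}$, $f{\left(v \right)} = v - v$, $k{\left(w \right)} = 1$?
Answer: $-868$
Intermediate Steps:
$f{\left(v \right)} = 0$
$H{\left(l \right)} = l^{2} - l$ ($H{\left(l \right)} = \left(l^{2} - l\right) + 0 = l^{2} - l$)
$28 \left(-24 - 7\right) + H{\left(k{\left(8 \right)} \right)} = 28 \left(-24 - 7\right) + 1 \left(-1 + 1\right) = 28 \left(-31\right) + 1 \cdot 0 = -868 + 0 = -868$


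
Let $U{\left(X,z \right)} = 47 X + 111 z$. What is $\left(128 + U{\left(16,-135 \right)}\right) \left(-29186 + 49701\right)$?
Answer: $-289364075$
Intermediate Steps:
$\left(128 + U{\left(16,-135 \right)}\right) \left(-29186 + 49701\right) = \left(128 + \left(47 \cdot 16 + 111 \left(-135\right)\right)\right) \left(-29186 + 49701\right) = \left(128 + \left(752 - 14985\right)\right) 20515 = \left(128 - 14233\right) 20515 = \left(-14105\right) 20515 = -289364075$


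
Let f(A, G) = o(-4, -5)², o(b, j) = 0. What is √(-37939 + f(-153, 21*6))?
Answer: I*√37939 ≈ 194.78*I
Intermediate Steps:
f(A, G) = 0 (f(A, G) = 0² = 0)
√(-37939 + f(-153, 21*6)) = √(-37939 + 0) = √(-37939) = I*√37939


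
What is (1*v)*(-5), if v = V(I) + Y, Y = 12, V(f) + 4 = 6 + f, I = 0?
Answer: -70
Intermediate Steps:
V(f) = 2 + f (V(f) = -4 + (6 + f) = 2 + f)
v = 14 (v = (2 + 0) + 12 = 2 + 12 = 14)
(1*v)*(-5) = (1*14)*(-5) = 14*(-5) = -70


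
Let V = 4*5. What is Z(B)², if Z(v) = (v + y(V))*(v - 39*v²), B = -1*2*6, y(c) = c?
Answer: 2027160576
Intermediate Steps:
V = 20
B = -12 (B = -2*6 = -12)
Z(v) = (20 + v)*(v - 39*v²) (Z(v) = (v + 20)*(v - 39*v²) = (20 + v)*(v - 39*v²))
Z(B)² = (-12*(20 - 779*(-12) - 39*(-12)²))² = (-12*(20 + 9348 - 39*144))² = (-12*(20 + 9348 - 5616))² = (-12*3752)² = (-45024)² = 2027160576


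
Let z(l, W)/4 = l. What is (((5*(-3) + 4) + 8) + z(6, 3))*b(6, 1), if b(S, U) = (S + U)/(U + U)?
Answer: 147/2 ≈ 73.500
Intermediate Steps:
z(l, W) = 4*l
b(S, U) = (S + U)/(2*U) (b(S, U) = (S + U)/((2*U)) = (S + U)*(1/(2*U)) = (S + U)/(2*U))
(((5*(-3) + 4) + 8) + z(6, 3))*b(6, 1) = (((5*(-3) + 4) + 8) + 4*6)*((1/2)*(6 + 1)/1) = (((-15 + 4) + 8) + 24)*((1/2)*1*7) = ((-11 + 8) + 24)*(7/2) = (-3 + 24)*(7/2) = 21*(7/2) = 147/2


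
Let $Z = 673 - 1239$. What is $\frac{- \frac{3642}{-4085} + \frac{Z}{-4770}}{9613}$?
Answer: $\frac{393689}{3746272617} \approx 0.00010509$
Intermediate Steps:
$Z = -566$
$\frac{- \frac{3642}{-4085} + \frac{Z}{-4770}}{9613} = \frac{- \frac{3642}{-4085} - \frac{566}{-4770}}{9613} = \left(\left(-3642\right) \left(- \frac{1}{4085}\right) - - \frac{283}{2385}\right) \frac{1}{9613} = \left(\frac{3642}{4085} + \frac{283}{2385}\right) \frac{1}{9613} = \frac{393689}{389709} \cdot \frac{1}{9613} = \frac{393689}{3746272617}$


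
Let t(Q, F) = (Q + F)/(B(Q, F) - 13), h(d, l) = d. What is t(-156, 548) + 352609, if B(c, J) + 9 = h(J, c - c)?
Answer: 92736363/263 ≈ 3.5261e+5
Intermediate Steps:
B(c, J) = -9 + J
t(Q, F) = (F + Q)/(-22 + F) (t(Q, F) = (Q + F)/((-9 + F) - 13) = (F + Q)/(-22 + F))
t(-156, 548) + 352609 = (548 - 156)/(-22 + 548) + 352609 = 392/526 + 352609 = (1/526)*392 + 352609 = 196/263 + 352609 = 92736363/263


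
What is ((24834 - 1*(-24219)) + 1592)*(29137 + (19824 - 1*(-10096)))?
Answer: 2990941765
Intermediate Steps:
((24834 - 1*(-24219)) + 1592)*(29137 + (19824 - 1*(-10096))) = ((24834 + 24219) + 1592)*(29137 + (19824 + 10096)) = (49053 + 1592)*(29137 + 29920) = 50645*59057 = 2990941765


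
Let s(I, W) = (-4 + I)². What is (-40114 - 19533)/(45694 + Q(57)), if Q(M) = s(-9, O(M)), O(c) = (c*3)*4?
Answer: -59647/45863 ≈ -1.3005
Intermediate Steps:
O(c) = 12*c (O(c) = (3*c)*4 = 12*c)
Q(M) = 169 (Q(M) = (-4 - 9)² = (-13)² = 169)
(-40114 - 19533)/(45694 + Q(57)) = (-40114 - 19533)/(45694 + 169) = -59647/45863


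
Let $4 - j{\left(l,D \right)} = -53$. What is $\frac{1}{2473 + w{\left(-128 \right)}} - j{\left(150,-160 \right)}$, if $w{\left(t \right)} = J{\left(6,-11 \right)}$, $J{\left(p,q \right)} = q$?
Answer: $- \frac{140333}{2462} \approx -57.0$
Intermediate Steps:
$w{\left(t \right)} = -11$
$j{\left(l,D \right)} = 57$ ($j{\left(l,D \right)} = 4 - -53 = 4 + 53 = 57$)
$\frac{1}{2473 + w{\left(-128 \right)}} - j{\left(150,-160 \right)} = \frac{1}{2473 - 11} - 57 = \frac{1}{2462} - 57 = - \frac{140333}{2462}$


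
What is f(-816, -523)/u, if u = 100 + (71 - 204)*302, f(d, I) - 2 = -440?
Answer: 219/20033 ≈ 0.010932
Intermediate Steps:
f(d, I) = -438 (f(d, I) = 2 - 440 = -438)
u = -40066 (u = 100 - 133*302 = 100 - 40166 = -40066)
f(-816, -523)/u = -438/(-40066) = -438*(-1/40066) = 219/20033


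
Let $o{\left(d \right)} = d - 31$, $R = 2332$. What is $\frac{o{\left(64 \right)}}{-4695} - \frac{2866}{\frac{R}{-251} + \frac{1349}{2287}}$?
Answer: $\frac{514933494839}{1563336405} \approx 329.38$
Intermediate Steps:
$o{\left(d \right)} = -31 + d$
$\frac{o{\left(64 \right)}}{-4695} - \frac{2866}{\frac{R}{-251} + \frac{1349}{2287}} = \frac{-31 + 64}{-4695} - \frac{2866}{\frac{2332}{-251} + \frac{1349}{2287}} = 33 \left(- \frac{1}{4695}\right) - \frac{2866}{2332 \left(- \frac{1}{251}\right) + 1349 \cdot \frac{1}{2287}} = - \frac{11}{1565} - \frac{2866}{- \frac{2332}{251} + \frac{1349}{2287}} = - \frac{11}{1565} - \frac{2866}{- \frac{4994685}{574037}} = - \frac{11}{1565} - - \frac{1645190042}{4994685} = - \frac{11}{1565} + \frac{1645190042}{4994685} = \frac{514933494839}{1563336405}$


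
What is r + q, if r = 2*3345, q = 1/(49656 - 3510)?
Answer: 308716741/46146 ≈ 6690.0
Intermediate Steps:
q = 1/46146 ≈ 2.1670e-5
r = 6690
r + q = 6690 + 1/46146 = 308716741/46146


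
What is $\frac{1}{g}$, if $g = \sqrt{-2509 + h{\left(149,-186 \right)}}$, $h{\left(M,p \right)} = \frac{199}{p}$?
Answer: $- \frac{i \sqrt{86838378}}{466873} \approx - 0.01996 i$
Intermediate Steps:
$g = \frac{i \sqrt{86838378}}{186}$ ($g = \sqrt{-2509 + \frac{199}{-186}} = \sqrt{-2509 + 199 \left(- \frac{1}{186}\right)} = \sqrt{-2509 - \frac{199}{186}} = \sqrt{- \frac{466873}{186}} = \frac{i \sqrt{86838378}}{186} \approx 50.101 i$)
$\frac{1}{g} = \frac{1}{\frac{1}{186} i \sqrt{86838378}} = - \frac{i \sqrt{86838378}}{466873}$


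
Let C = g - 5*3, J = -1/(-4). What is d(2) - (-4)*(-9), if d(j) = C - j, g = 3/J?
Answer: -41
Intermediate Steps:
J = ¼ (J = -1*(-¼) = ¼ ≈ 0.25000)
g = 12 (g = 3/(¼) = 3*4 = 12)
C = -3 (C = 12 - 5*3 = 12 - 15 = -3)
d(j) = -3 - j
d(2) - (-4)*(-9) = (-3 - 1*2) - (-4)*(-9) = (-3 - 2) - 1*36 = -5 - 36 = -41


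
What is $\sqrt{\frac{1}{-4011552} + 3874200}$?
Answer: $\frac{\sqrt{432956632459479342}}{334296} \approx 1968.3$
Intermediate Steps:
$\sqrt{\frac{1}{-4011552} + 3874200} = \sqrt{- \frac{1}{4011552} + 3874200} = \sqrt{\frac{15541554758399}{4011552}} = \frac{\sqrt{432956632459479342}}{334296}$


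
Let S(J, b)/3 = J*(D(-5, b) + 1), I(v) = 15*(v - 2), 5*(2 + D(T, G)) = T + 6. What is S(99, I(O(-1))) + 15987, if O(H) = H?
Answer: 78747/5 ≈ 15749.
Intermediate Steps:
D(T, G) = -⅘ + T/5 (D(T, G) = -2 + (T + 6)/5 = -2 + (6 + T)/5 = -2 + (6/5 + T/5) = -⅘ + T/5)
I(v) = -30 + 15*v (I(v) = 15*(-2 + v) = -30 + 15*v)
S(J, b) = -12*J/5 (S(J, b) = 3*(J*((-⅘ + (⅕)*(-5)) + 1)) = 3*(J*((-⅘ - 1) + 1)) = 3*(J*(-9/5 + 1)) = 3*(J*(-⅘)) = 3*(-4*J/5) = -12*J/5)
S(99, I(O(-1))) + 15987 = -12/5*99 + 15987 = -1188/5 + 15987 = 78747/5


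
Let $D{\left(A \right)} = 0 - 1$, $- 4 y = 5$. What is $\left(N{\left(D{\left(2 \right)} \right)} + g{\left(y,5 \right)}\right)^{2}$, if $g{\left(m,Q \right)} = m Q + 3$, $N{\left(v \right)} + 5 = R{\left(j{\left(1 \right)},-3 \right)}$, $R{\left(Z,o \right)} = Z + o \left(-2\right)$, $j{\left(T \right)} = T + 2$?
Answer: $\frac{9}{16} \approx 0.5625$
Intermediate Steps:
$j{\left(T \right)} = 2 + T$
$y = - \frac{5}{4}$ ($y = \left(- \frac{1}{4}\right) 5 = - \frac{5}{4} \approx -1.25$)
$D{\left(A \right)} = -1$ ($D{\left(A \right)} = 0 - 1 = -1$)
$R{\left(Z,o \right)} = Z - 2 o$
$N{\left(v \right)} = 4$ ($N{\left(v \right)} = -5 + \left(\left(2 + 1\right) - -6\right) = -5 + \left(3 + 6\right) = -5 + 9 = 4$)
$g{\left(m,Q \right)} = 3 + Q m$ ($g{\left(m,Q \right)} = Q m + 3 = 3 + Q m$)
$\left(N{\left(D{\left(2 \right)} \right)} + g{\left(y,5 \right)}\right)^{2} = \left(4 + \left(3 + 5 \left(- \frac{5}{4}\right)\right)\right)^{2} = \left(4 + \left(3 - \frac{25}{4}\right)\right)^{2} = \left(4 - \frac{13}{4}\right)^{2} = \left(\frac{3}{4}\right)^{2} = \frac{9}{16}$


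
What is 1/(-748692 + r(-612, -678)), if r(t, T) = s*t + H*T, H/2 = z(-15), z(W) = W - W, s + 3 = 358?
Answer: -1/965952 ≈ -1.0352e-6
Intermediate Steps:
s = 355 (s = -3 + 358 = 355)
z(W) = 0
H = 0 (H = 2*0 = 0)
r(t, T) = 355*t (r(t, T) = 355*t + 0*T = 355*t + 0 = 355*t)
1/(-748692 + r(-612, -678)) = 1/(-748692 + 355*(-612)) = 1/(-748692 - 217260) = 1/(-965952) = -1/965952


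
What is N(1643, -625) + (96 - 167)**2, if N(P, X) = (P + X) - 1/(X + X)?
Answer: 7573751/1250 ≈ 6059.0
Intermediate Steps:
N(P, X) = P + X - 1/(2*X) (N(P, X) = (P + X) - 1/(2*X) = P + X - 1/(2*X))
N(1643, -625) + (96 - 167)**2 = (1643 - 625 - 1/2/(-625)) + (96 - 167)**2 = (1643 - 625 - 1/2*(-1/625)) + (-71)**2 = (1643 - 625 + 1/1250) + 5041 = 1272501/1250 + 5041 = 7573751/1250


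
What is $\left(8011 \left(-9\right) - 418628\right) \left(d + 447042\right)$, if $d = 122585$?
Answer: $-279531348829$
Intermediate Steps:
$\left(8011 \left(-9\right) - 418628\right) \left(d + 447042\right) = \left(8011 \left(-9\right) - 418628\right) \left(122585 + 447042\right) = \left(-72099 - 418628\right) 569627 = \left(-490727\right) 569627 = -279531348829$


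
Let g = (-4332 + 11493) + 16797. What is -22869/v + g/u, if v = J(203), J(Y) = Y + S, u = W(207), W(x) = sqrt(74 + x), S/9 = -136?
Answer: 22869/1021 + 23958*sqrt(281)/281 ≈ 1451.6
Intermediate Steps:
S = -1224 (S = 9*(-136) = -1224)
u = sqrt(281) (u = sqrt(74 + 207) = sqrt(281) ≈ 16.763)
g = 23958 (g = 7161 + 16797 = 23958)
J(Y) = -1224 + Y (J(Y) = Y - 1224 = -1224 + Y)
v = -1021 (v = -1224 + 203 = -1021)
-22869/v + g/u = -22869/(-1021) + 23958/(sqrt(281)) = -22869*(-1/1021) + 23958*(sqrt(281)/281) = 22869/1021 + 23958*sqrt(281)/281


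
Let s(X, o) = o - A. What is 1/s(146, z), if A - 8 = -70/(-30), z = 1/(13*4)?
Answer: -156/1609 ≈ -0.096955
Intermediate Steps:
z = 1/52 ≈ 0.019231
A = 31/3 (A = 8 - 70/(-30) = 8 - 70*(-1/30) = 8 + 7/3 = 31/3 ≈ 10.333)
s(X, o) = -31/3 + o (s(X, o) = o - 1*31/3 = o - 31/3 = -31/3 + o)
1/s(146, z) = 1/(-31/3 + 1/52) = 1/(-1609/156) = -156/1609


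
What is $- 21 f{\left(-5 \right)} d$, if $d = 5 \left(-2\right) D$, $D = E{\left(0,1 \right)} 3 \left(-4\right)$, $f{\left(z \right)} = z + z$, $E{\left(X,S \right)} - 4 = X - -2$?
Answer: $151200$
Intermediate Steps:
$E{\left(X,S \right)} = 6 + X$ ($E{\left(X,S \right)} = 4 + \left(X - -2\right) = 4 + \left(X + 2\right) = 4 + \left(2 + X\right) = 6 + X$)
$f{\left(z \right)} = 2 z$
$D = -72$ ($D = \left(6 + 0\right) 3 \left(-4\right) = 6 \cdot 3 \left(-4\right) = 18 \left(-4\right) = -72$)
$d = 720$ ($d = 5 \left(-2\right) \left(-72\right) = \left(-10\right) \left(-72\right) = 720$)
$- 21 f{\left(-5 \right)} d = - 21 \cdot 2 \left(-5\right) 720 = \left(-21\right) \left(-10\right) 720 = 210 \cdot 720 = 151200$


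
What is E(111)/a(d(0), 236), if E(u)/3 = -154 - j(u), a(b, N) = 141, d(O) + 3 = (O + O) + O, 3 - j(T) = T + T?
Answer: 65/47 ≈ 1.3830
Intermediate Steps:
j(T) = 3 - 2*T (j(T) = 3 - (T + T) = 3 - 2*T)
d(O) = -3 + 3*O (d(O) = -3 + ((O + O) + O) = -3 + (2*O + O) = -3 + 3*O)
E(u) = -471 + 6*u (E(u) = 3*(-154 - (3 - 2*u)) = 3*(-154 + (-3 + 2*u)) = 3*(-157 + 2*u) = -471 + 6*u)
E(111)/a(d(0), 236) = (-471 + 6*111)/141 = (-471 + 666)*(1/141) = 195*(1/141) = 65/47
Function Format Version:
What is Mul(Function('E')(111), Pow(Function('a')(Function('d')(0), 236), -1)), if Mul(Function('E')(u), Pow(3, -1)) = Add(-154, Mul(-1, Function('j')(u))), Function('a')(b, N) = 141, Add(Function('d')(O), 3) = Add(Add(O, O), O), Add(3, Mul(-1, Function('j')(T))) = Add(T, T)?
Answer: Rational(65, 47) ≈ 1.3830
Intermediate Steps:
Function('j')(T) = Add(3, Mul(-2, T)) (Function('j')(T) = Add(3, Mul(-1, Add(T, T))) = Add(3, Mul(-1, Mul(2, T))) = Add(3, Mul(-2, T)))
Function('d')(O) = Add(-3, Mul(3, O)) (Function('d')(O) = Add(-3, Add(Add(O, O), O)) = Add(-3, Add(Mul(2, O), O)) = Add(-3, Mul(3, O)))
Function('E')(u) = Add(-471, Mul(6, u)) (Function('E')(u) = Mul(3, Add(-154, Mul(-1, Add(3, Mul(-2, u))))) = Mul(3, Add(-154, Add(-3, Mul(2, u)))) = Mul(3, Add(-157, Mul(2, u))) = Add(-471, Mul(6, u)))
Mul(Function('E')(111), Pow(Function('a')(Function('d')(0), 236), -1)) = Mul(Add(-471, Mul(6, 111)), Pow(141, -1)) = Mul(Add(-471, 666), Rational(1, 141)) = Mul(195, Rational(1, 141)) = Rational(65, 47)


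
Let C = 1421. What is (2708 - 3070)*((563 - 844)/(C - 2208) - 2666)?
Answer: 759425682/787 ≈ 9.6496e+5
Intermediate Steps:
(2708 - 3070)*((563 - 844)/(C - 2208) - 2666) = (2708 - 3070)*((563 - 844)/(1421 - 2208) - 2666) = -362*(-281/(-787) - 2666) = -362*(-281*(-1/787) - 2666) = -362*(281/787 - 2666) = -362*(-2097861/787) = 759425682/787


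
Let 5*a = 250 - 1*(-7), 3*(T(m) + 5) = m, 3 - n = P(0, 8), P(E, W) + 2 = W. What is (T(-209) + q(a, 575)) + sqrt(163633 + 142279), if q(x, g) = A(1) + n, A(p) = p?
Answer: -230/3 + 2*sqrt(76478) ≈ 476.43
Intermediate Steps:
P(E, W) = -2 + W
n = -3 (n = 3 - (-2 + 8) = 3 - 1*6 = 3 - 6 = -3)
T(m) = -5 + m/3
a = 257/5 (a = (250 - 1*(-7))/5 = (250 + 7)/5 = (1/5)*257 = 257/5 ≈ 51.400)
q(x, g) = -2 (q(x, g) = 1 - 3 = -2)
(T(-209) + q(a, 575)) + sqrt(163633 + 142279) = ((-5 + (1/3)*(-209)) - 2) + sqrt(163633 + 142279) = ((-5 - 209/3) - 2) + sqrt(305912) = (-224/3 - 2) + 2*sqrt(76478) = -230/3 + 2*sqrt(76478)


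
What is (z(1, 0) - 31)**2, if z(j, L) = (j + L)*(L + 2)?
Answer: 841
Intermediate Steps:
z(j, L) = (2 + L)*(L + j) (z(j, L) = (L + j)*(2 + L) = (2 + L)*(L + j))
(z(1, 0) - 31)**2 = ((0**2 + 2*0 + 2*1 + 0*1) - 31)**2 = ((0 + 0 + 2 + 0) - 31)**2 = (2 - 31)**2 = (-29)**2 = 841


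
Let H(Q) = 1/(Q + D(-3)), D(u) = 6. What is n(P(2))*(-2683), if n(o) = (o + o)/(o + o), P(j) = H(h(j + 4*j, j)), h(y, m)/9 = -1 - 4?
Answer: -2683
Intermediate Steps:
h(y, m) = -45 (h(y, m) = 9*(-1 - 4) = 9*(-5) = -45)
H(Q) = 1/(6 + Q) (H(Q) = 1/(Q + 6) = 1/(6 + Q))
P(j) = -1/39 (P(j) = 1/(6 - 45) = 1/(-39) = -1/39)
n(o) = 1 (n(o) = (2*o)/((2*o)) = (2*o)*(1/(2*o)) = 1)
n(P(2))*(-2683) = 1*(-2683) = -2683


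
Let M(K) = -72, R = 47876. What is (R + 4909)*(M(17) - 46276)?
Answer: -2446479180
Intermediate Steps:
(R + 4909)*(M(17) - 46276) = (47876 + 4909)*(-72 - 46276) = 52785*(-46348) = -2446479180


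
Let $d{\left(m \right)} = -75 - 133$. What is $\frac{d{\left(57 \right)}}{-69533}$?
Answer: $\frac{208}{69533} \approx 0.0029914$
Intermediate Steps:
$d{\left(m \right)} = -208$
$\frac{d{\left(57 \right)}}{-69533} = - \frac{208}{-69533} = \left(-208\right) \left(- \frac{1}{69533}\right) = \frac{208}{69533}$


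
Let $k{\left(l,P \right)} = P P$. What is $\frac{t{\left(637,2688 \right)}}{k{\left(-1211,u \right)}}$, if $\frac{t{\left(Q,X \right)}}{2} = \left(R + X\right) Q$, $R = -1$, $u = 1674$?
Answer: $\frac{1711619}{1401138} \approx 1.2216$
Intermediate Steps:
$t{\left(Q,X \right)} = 2 Q \left(-1 + X\right)$ ($t{\left(Q,X \right)} = 2 \left(-1 + X\right) Q = 2 Q \left(-1 + X\right)$)
$k{\left(l,P \right)} = P^{2}$
$\frac{t{\left(637,2688 \right)}}{k{\left(-1211,u \right)}} = \frac{2 \cdot 637 \left(-1 + 2688\right)}{1674^{2}} = \frac{2 \cdot 637 \cdot 2687}{2802276} = 3423238 \cdot \frac{1}{2802276} = \frac{1711619}{1401138}$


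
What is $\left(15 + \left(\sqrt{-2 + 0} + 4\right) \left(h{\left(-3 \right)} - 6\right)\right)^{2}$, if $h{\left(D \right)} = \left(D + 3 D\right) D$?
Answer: $16425 + 8100 i \sqrt{2} \approx 16425.0 + 11455.0 i$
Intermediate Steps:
$h{\left(D \right)} = 4 D^{2}$ ($h{\left(D \right)} = 4 D D = 4 D^{2}$)
$\left(15 + \left(\sqrt{-2 + 0} + 4\right) \left(h{\left(-3 \right)} - 6\right)\right)^{2} = \left(15 + \left(\sqrt{-2 + 0} + 4\right) \left(4 \left(-3\right)^{2} - 6\right)\right)^{2} = \left(15 + \left(\sqrt{-2} + 4\right) \left(4 \cdot 9 - 6\right)\right)^{2} = \left(15 + \left(i \sqrt{2} + 4\right) \left(36 - 6\right)\right)^{2} = \left(15 + \left(4 + i \sqrt{2}\right) 30\right)^{2} = \left(15 + \left(120 + 30 i \sqrt{2}\right)\right)^{2} = \left(135 + 30 i \sqrt{2}\right)^{2}$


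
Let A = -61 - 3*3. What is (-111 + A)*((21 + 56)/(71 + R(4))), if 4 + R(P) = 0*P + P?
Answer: -13937/71 ≈ -196.30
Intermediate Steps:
R(P) = -4 + P (R(P) = -4 + (0*P + P) = -4 + (0 + P) = -4 + P)
A = -70 (A = -61 - 1*9 = -61 - 9 = -70)
(-111 + A)*((21 + 56)/(71 + R(4))) = (-111 - 70)*((21 + 56)/(71 + (-4 + 4))) = -13937/(71 + 0) = -13937/71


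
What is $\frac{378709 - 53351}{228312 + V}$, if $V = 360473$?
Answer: $\frac{325358}{588785} \approx 0.55259$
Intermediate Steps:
$\frac{378709 - 53351}{228312 + V} = \frac{378709 - 53351}{228312 + 360473} = \frac{325358}{588785}$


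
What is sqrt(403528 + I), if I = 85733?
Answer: sqrt(489261) ≈ 699.47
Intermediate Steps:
sqrt(403528 + I) = sqrt(403528 + 85733) = sqrt(489261)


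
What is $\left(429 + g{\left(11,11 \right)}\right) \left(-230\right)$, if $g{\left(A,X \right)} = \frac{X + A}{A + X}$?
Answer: $-98900$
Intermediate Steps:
$g{\left(A,X \right)} = 1$ ($g{\left(A,X \right)} = \frac{A + X}{A + X} = 1$)
$\left(429 + g{\left(11,11 \right)}\right) \left(-230\right) = \left(429 + 1\right) \left(-230\right) = 430 \left(-230\right) = -98900$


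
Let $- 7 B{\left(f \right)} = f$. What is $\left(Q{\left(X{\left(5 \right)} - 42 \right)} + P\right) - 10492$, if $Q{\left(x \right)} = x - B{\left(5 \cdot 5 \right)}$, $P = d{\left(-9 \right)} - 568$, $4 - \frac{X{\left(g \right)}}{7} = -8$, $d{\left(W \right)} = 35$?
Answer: $- \frac{76856}{7} \approx -10979.0$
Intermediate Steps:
$X{\left(g \right)} = 84$ ($X{\left(g \right)} = 28 - -56 = 28 + 56 = 84$)
$B{\left(f \right)} = - \frac{f}{7}$
$P = -533$ ($P = 35 - 568 = -533$)
$Q{\left(x \right)} = \frac{25}{7} + x$ ($Q{\left(x \right)} = x - - \frac{5 \cdot 5}{7} = x - \left(- \frac{1}{7}\right) 25 = x - - \frac{25}{7} = x + \frac{25}{7} = \frac{25}{7} + x$)
$\left(Q{\left(X{\left(5 \right)} - 42 \right)} + P\right) - 10492 = \left(\left(\frac{25}{7} + \left(84 - 42\right)\right) - 533\right) - 10492 = \left(\left(\frac{25}{7} + 42\right) - 533\right) - 10492 = \left(\frac{319}{7} - 533\right) - 10492 = - \frac{3412}{7} - 10492 = - \frac{76856}{7}$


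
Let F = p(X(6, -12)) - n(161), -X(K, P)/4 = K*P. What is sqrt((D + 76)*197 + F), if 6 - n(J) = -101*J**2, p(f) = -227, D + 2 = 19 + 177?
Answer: 2*I*sqrt(641266) ≈ 1601.6*I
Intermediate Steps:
X(K, P) = -4*K*P
D = 194 (D = -2 + (19 + 177) = -2 + 196 = 194)
n(J) = 6 + 101*J**2 (n(J) = 6 - (-101)*J**2 = 6 + 101*J**2)
F = -2618254 (F = -227 - (6 + 101*161**2) = -227 - (6 + 101*25921) = -227 - (6 + 2618021) = -227 - 1*2618027 = -227 - 2618027 = -2618254)
sqrt((D + 76)*197 + F) = sqrt((194 + 76)*197 - 2618254) = sqrt(270*197 - 2618254) = sqrt(53190 - 2618254) = sqrt(-2565064) = 2*I*sqrt(641266)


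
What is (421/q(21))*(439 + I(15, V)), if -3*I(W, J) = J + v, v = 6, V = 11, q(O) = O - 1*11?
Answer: 54730/3 ≈ 18243.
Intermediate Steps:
q(O) = -11 + O (q(O) = O - 11 = -11 + O)
I(W, J) = -2 - J/3 (I(W, J) = -(J + 6)/3 = -(6 + J)/3 = -2 - J/3)
(421/q(21))*(439 + I(15, V)) = (421/(-11 + 21))*(439 + (-2 - 1/3*11)) = (421/10)*(439 + (-2 - 11/3)) = (421*(1/10))*(439 - 17/3) = (421/10)*(1300/3) = 54730/3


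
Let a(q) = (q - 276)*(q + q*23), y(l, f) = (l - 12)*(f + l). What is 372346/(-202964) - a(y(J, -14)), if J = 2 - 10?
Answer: -175750773053/101482 ≈ -1.7318e+6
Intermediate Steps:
J = -8
y(l, f) = (-12 + l)*(f + l)
a(q) = 24*q*(-276 + q) (a(q) = (-276 + q)*(q + 23*q) = (-276 + q)*(24*q) = 24*q*(-276 + q))
372346/(-202964) - a(y(J, -14)) = 372346/(-202964) - 24*((-8)**2 - 12*(-14) - 12*(-8) - 14*(-8))*(-276 + ((-8)**2 - 12*(-14) - 12*(-8) - 14*(-8))) = 372346*(-1/202964) - 24*(64 + 168 + 96 + 112)*(-276 + (64 + 168 + 96 + 112)) = -186173/101482 - 24*440*(-276 + 440) = -186173/101482 - 24*440*164 = -186173/101482 - 1*1731840 = -186173/101482 - 1731840 = -175750773053/101482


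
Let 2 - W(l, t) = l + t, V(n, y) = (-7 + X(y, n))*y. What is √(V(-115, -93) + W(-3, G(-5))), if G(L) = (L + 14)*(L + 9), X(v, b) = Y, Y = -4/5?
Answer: 4*√1085/5 ≈ 26.351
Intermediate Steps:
Y = -⅘ (Y = -4*⅕ = -⅘ ≈ -0.80000)
X(v, b) = -⅘
G(L) = (9 + L)*(14 + L) (G(L) = (14 + L)*(9 + L) = (9 + L)*(14 + L))
V(n, y) = -39*y/5 (V(n, y) = (-7 - ⅘)*y = -39*y/5)
W(l, t) = 2 - l - t (W(l, t) = 2 - (l + t) = 2 + (-l - t) = 2 - l - t)
√(V(-115, -93) + W(-3, G(-5))) = √(-39/5*(-93) + (2 - 1*(-3) - (126 + (-5)² + 23*(-5)))) = √(3627/5 + (2 + 3 - (126 + 25 - 115))) = √(3627/5 + (2 + 3 - 1*36)) = √(3627/5 + (2 + 3 - 36)) = √(3627/5 - 31) = √(3472/5) = 4*√1085/5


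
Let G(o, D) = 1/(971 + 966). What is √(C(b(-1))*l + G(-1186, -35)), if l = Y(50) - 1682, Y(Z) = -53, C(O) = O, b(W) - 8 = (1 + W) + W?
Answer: 16*I*√177998678/1937 ≈ 110.2*I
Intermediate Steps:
G(o, D) = 1/1937
b(W) = 9 + 2*W (b(W) = 8 + ((1 + W) + W) = 8 + (1 + 2*W) = 9 + 2*W)
l = -1735 (l = -53 - 1682 = -1735)
√(C(b(-1))*l + G(-1186, -35)) = √((9 + 2*(-1))*(-1735) + 1/1937) = √((9 - 2)*(-1735) + 1/1937) = √(7*(-1735) + 1/1937) = √(-12145 + 1/1937) = √(-23524864/1937) = 16*I*√177998678/1937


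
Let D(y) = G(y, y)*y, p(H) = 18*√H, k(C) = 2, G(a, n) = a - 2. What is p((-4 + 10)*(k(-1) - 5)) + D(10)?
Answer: 80 + 54*I*√2 ≈ 80.0 + 76.368*I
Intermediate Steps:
G(a, n) = -2 + a
D(y) = y*(-2 + y) (D(y) = (-2 + y)*y = y*(-2 + y))
p((-4 + 10)*(k(-1) - 5)) + D(10) = 18*√((-4 + 10)*(2 - 5)) + 10*(-2 + 10) = 18*√(6*(-3)) + 10*8 = 18*√(-18) + 80 = 18*(3*I*√2) + 80 = 54*I*√2 + 80 = 80 + 54*I*√2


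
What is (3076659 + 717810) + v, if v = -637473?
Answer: 3156996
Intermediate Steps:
(3076659 + 717810) + v = (3076659 + 717810) - 637473 = 3794469 - 637473 = 3156996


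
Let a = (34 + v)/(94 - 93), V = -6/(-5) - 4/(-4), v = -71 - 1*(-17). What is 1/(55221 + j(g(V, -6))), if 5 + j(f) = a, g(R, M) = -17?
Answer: 1/55196 ≈ 1.8117e-5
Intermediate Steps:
v = -54 (v = -71 + 17 = -54)
V = 11/5 (V = -6*(-1/5) - 4*(-1/4) = 6/5 + 1 = 11/5 ≈ 2.2000)
a = -20 (a = (34 - 54)/(94 - 93) = -20/1 = -20*1 = -20)
j(f) = -25 (j(f) = -5 - 20 = -25)
1/(55221 + j(g(V, -6))) = 1/(55221 - 25) = 1/55196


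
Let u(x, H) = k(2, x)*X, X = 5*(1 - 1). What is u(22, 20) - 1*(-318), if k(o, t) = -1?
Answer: 318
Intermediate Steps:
X = 0 (X = 5*0 = 0)
u(x, H) = 0 (u(x, H) = -1*0 = 0)
u(22, 20) - 1*(-318) = 0 - 1*(-318) = 0 + 318 = 318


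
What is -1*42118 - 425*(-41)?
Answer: -24693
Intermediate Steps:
-1*42118 - 425*(-41) = -42118 - 1*(-17425) = -42118 + 17425 = -24693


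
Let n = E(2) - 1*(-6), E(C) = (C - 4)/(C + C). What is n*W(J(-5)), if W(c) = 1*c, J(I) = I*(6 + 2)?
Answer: -220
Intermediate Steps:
E(C) = (-4 + C)/(2*C) (E(C) = (-4 + C)/((2*C)) = (-4 + C)*(1/(2*C)) = (-4 + C)/(2*C))
J(I) = 8*I (J(I) = I*8 = 8*I)
n = 11/2 (n = (1/2)*(-4 + 2)/2 - 1*(-6) = (1/2)*(1/2)*(-2) + 6 = -1/2 + 6 = 11/2 ≈ 5.5000)
W(c) = c
n*W(J(-5)) = 11*(8*(-5))/2 = (11/2)*(-40) = -220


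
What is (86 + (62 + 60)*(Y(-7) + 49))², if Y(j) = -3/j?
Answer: 1833038596/49 ≈ 3.7409e+7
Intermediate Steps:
(86 + (62 + 60)*(Y(-7) + 49))² = (86 + (62 + 60)*(-3/(-7) + 49))² = (86 + 122*(-3*(-⅐) + 49))² = (86 + 122*(3/7 + 49))² = (86 + 122*(346/7))² = (86 + 42212/7)² = (42814/7)² = 1833038596/49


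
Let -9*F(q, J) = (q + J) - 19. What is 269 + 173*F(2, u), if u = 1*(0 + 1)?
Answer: 5189/9 ≈ 576.56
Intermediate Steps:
u = 1 (u = 1*1 = 1)
F(q, J) = 19/9 - J/9 - q/9 (F(q, J) = -((q + J) - 19)/9 = -((J + q) - 19)/9 = -(-19 + J + q)/9 = 19/9 - J/9 - q/9)
269 + 173*F(2, u) = 269 + 173*(19/9 - ⅑*1 - ⅑*2) = 269 + 173*(19/9 - ⅑ - 2/9) = 269 + 173*(16/9) = 269 + 2768/9 = 5189/9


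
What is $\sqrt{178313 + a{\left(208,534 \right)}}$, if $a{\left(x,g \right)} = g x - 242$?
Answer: $3 \sqrt{32127} \approx 537.72$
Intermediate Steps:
$a{\left(x,g \right)} = -242 + g x$
$\sqrt{178313 + a{\left(208,534 \right)}} = \sqrt{178313 + \left(-242 + 534 \cdot 208\right)} = \sqrt{178313 + \left(-242 + 111072\right)} = \sqrt{178313 + 110830} = \sqrt{289143} = 3 \sqrt{32127}$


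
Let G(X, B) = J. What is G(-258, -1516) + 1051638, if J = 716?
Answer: 1052354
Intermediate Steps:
G(X, B) = 716
G(-258, -1516) + 1051638 = 716 + 1051638 = 1052354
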